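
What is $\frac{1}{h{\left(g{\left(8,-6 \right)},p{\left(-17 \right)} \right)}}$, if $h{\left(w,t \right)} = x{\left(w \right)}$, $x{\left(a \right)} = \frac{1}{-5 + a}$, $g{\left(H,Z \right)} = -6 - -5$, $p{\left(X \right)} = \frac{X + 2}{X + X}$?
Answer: $-6$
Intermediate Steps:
$p{\left(X \right)} = \frac{2 + X}{2 X}$
$g{\left(H,Z \right)} = -1$ ($g{\left(H,Z \right)} = -6 + 5 = -1$)
$h{\left(w,t \right)} = \frac{1}{-5 + w}$
$\frac{1}{h{\left(g{\left(8,-6 \right)},p{\left(-17 \right)} \right)}} = \frac{1}{\frac{1}{-5 - 1}} = \frac{1}{\frac{1}{-6}} = \frac{1}{- \frac{1}{6}} = -6$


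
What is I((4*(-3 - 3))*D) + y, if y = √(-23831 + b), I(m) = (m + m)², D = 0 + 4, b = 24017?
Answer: 36864 + √186 ≈ 36878.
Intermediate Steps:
D = 4
I(m) = 4*m² (I(m) = (2*m)² = 4*m²)
y = √186 (y = √(-23831 + 24017) = √186 ≈ 13.638)
I((4*(-3 - 3))*D) + y = 4*((4*(-3 - 3))*4)² + √186 = 4*((4*(-6))*4)² + √186 = 4*(-24*4)² + √186 = 4*(-96)² + √186 = 4*9216 + √186 = 36864 + √186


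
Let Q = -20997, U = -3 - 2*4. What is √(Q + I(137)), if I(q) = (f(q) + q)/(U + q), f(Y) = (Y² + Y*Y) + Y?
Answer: I*√9127335/21 ≈ 143.86*I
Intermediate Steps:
f(Y) = Y + 2*Y² (f(Y) = (Y² + Y²) + Y = 2*Y² + Y = Y + 2*Y²)
U = -11 (U = -3 - 8 = -11)
I(q) = (q + q*(1 + 2*q))/(-11 + q) (I(q) = (q*(1 + 2*q) + q)/(-11 + q) = (q + q*(1 + 2*q))/(-11 + q))
√(Q + I(137)) = √(-20997 + 2*137*(1 + 137)/(-11 + 137)) = √(-20997 + 2*137*138/126) = √(-20997 + 2*137*(1/126)*138) = √(-20997 + 6302/21) = √(-434635/21) = I*√9127335/21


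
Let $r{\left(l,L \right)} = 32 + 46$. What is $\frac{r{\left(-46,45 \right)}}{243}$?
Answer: $\frac{26}{81} \approx 0.32099$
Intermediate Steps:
$r{\left(l,L \right)} = 78$
$\frac{r{\left(-46,45 \right)}}{243} = \frac{78}{243} = 78 \cdot \frac{1}{243} = \frac{26}{81}$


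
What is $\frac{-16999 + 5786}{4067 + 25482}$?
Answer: $- \frac{11213}{29549} \approx -0.37947$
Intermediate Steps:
$\frac{-16999 + 5786}{4067 + 25482} = - \frac{11213}{29549}$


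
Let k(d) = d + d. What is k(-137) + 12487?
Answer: 12213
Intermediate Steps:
k(d) = 2*d
k(-137) + 12487 = 2*(-137) + 12487 = -274 + 12487 = 12213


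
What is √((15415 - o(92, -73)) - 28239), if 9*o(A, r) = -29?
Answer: I*√115387/3 ≈ 113.23*I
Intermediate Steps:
o(A, r) = -29/9 (o(A, r) = (⅑)*(-29) = -29/9)
√((15415 - o(92, -73)) - 28239) = √((15415 - 1*(-29/9)) - 28239) = √((15415 + 29/9) - 28239) = √(138764/9 - 28239) = √(-115387/9) = I*√115387/3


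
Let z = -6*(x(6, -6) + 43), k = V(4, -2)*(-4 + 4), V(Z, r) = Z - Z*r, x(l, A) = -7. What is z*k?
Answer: 0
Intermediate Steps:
V(Z, r) = Z - Z*r
k = 0 (k = (4*(1 - 1*(-2)))*(-4 + 4) = (4*(1 + 2))*0 = (4*3)*0 = 12*0 = 0)
z = -216 (z = -6*(-7 + 43) = -6*36 = -216)
z*k = -216*0 = 0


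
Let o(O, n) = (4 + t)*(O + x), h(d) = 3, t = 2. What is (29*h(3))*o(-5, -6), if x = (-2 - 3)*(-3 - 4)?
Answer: 15660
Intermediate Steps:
x = 35 (x = -5*(-7) = 35)
o(O, n) = 210 + 6*O (o(O, n) = (4 + 2)*(O + 35) = 6*(35 + O) = 210 + 6*O)
(29*h(3))*o(-5, -6) = (29*3)*(210 + 6*(-5)) = 87*(210 - 30) = 87*180 = 15660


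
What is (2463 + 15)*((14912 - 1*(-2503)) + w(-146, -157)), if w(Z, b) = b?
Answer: 42765324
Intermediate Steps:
(2463 + 15)*((14912 - 1*(-2503)) + w(-146, -157)) = (2463 + 15)*((14912 - 1*(-2503)) - 157) = 2478*((14912 + 2503) - 157) = 2478*(17415 - 157) = 2478*17258 = 42765324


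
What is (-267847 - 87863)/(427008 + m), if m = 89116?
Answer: -177855/258062 ≈ -0.68919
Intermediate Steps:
(-267847 - 87863)/(427008 + m) = (-267847 - 87863)/(427008 + 89116) = -355710/516124 = -355710*1/516124 = -177855/258062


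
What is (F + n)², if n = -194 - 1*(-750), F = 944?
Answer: 2250000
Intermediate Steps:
n = 556 (n = -194 + 750 = 556)
(F + n)² = (944 + 556)² = 1500² = 2250000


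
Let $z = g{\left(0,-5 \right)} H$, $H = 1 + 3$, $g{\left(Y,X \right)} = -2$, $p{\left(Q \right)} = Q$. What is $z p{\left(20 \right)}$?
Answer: $-160$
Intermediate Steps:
$H = 4$
$z = -8$ ($z = \left(-2\right) 4 = -8$)
$z p{\left(20 \right)} = \left(-8\right) 20 = -160$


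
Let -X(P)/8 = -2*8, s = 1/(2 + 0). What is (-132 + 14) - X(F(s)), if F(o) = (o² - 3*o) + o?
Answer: -246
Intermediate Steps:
s = ½ (s = 1/2 = ½ ≈ 0.50000)
F(o) = o² - 2*o
X(P) = 128 (X(P) = -(-16)*8 = -8*(-16) = 128)
(-132 + 14) - X(F(s)) = (-132 + 14) - 1*128 = -118 - 128 = -246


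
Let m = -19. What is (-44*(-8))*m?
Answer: -6688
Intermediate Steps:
(-44*(-8))*m = -44*(-8)*(-19) = 352*(-19) = -6688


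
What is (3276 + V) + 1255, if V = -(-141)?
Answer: 4672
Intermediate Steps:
V = 141 (V = -3*(-47) = 141)
(3276 + V) + 1255 = (3276 + 141) + 1255 = 3417 + 1255 = 4672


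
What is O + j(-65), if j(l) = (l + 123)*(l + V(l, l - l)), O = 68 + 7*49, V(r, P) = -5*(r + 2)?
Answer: 14911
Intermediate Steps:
V(r, P) = -10 - 5*r (V(r, P) = -5*(2 + r) = -10 - 5*r)
O = 411 (O = 68 + 343 = 411)
j(l) = (-10 - 4*l)*(123 + l) (j(l) = (l + 123)*(l + (-10 - 5*l)) = (123 + l)*(-10 - 4*l) = (-10 - 4*l)*(123 + l))
O + j(-65) = 411 + (-1230 - 502*(-65) - 4*(-65)**2) = 411 + (-1230 + 32630 - 4*4225) = 411 + (-1230 + 32630 - 16900) = 411 + 14500 = 14911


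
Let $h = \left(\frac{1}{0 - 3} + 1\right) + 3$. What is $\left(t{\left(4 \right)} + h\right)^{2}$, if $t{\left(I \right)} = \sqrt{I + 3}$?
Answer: $\frac{184}{9} + \frac{22 \sqrt{7}}{3} \approx 39.847$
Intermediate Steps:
$h = \frac{11}{3}$ ($h = \left(\frac{1}{-3} + 1\right) + 3 = \left(- \frac{1}{3} + 1\right) + 3 = \frac{2}{3} + 3 = \frac{11}{3} \approx 3.6667$)
$t{\left(I \right)} = \sqrt{3 + I}$
$\left(t{\left(4 \right)} + h\right)^{2} = \left(\sqrt{3 + 4} + \frac{11}{3}\right)^{2} = \left(\sqrt{7} + \frac{11}{3}\right)^{2} = \left(\frac{11}{3} + \sqrt{7}\right)^{2}$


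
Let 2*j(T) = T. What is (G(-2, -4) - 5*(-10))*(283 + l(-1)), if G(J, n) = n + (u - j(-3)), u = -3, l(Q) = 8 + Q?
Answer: 12905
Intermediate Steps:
j(T) = T/2
G(J, n) = -3/2 + n (G(J, n) = n + (-3 - (-3)/2) = n + (-3 - 1*(-3/2)) = n + (-3 + 3/2) = n - 3/2 = -3/2 + n)
(G(-2, -4) - 5*(-10))*(283 + l(-1)) = ((-3/2 - 4) - 5*(-10))*(283 + (8 - 1)) = (-11/2 + 50)*(283 + 7) = (89/2)*290 = 12905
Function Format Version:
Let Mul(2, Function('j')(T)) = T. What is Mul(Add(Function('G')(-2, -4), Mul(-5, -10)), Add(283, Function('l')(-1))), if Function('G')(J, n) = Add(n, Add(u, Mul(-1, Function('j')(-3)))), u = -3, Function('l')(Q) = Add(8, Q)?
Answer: 12905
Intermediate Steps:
Function('j')(T) = Mul(Rational(1, 2), T)
Function('G')(J, n) = Add(Rational(-3, 2), n) (Function('G')(J, n) = Add(n, Add(-3, Mul(-1, Mul(Rational(1, 2), -3)))) = Add(n, Add(-3, Mul(-1, Rational(-3, 2)))) = Add(n, Add(-3, Rational(3, 2))) = Add(n, Rational(-3, 2)) = Add(Rational(-3, 2), n))
Mul(Add(Function('G')(-2, -4), Mul(-5, -10)), Add(283, Function('l')(-1))) = Mul(Add(Add(Rational(-3, 2), -4), Mul(-5, -10)), Add(283, Add(8, -1))) = Mul(Add(Rational(-11, 2), 50), Add(283, 7)) = Mul(Rational(89, 2), 290) = 12905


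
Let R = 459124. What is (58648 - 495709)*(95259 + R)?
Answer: -242299188363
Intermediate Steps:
(58648 - 495709)*(95259 + R) = (58648 - 495709)*(95259 + 459124) = -437061*554383 = -242299188363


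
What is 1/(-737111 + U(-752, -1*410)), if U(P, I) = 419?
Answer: -1/736692 ≈ -1.3574e-6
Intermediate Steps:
1/(-737111 + U(-752, -1*410)) = 1/(-737111 + 419) = 1/(-736692) = -1/736692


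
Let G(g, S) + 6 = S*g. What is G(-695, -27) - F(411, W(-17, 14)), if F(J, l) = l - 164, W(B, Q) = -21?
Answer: 18944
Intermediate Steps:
F(J, l) = -164 + l
G(g, S) = -6 + S*g
G(-695, -27) - F(411, W(-17, 14)) = (-6 - 27*(-695)) - (-164 - 21) = (-6 + 18765) - 1*(-185) = 18759 + 185 = 18944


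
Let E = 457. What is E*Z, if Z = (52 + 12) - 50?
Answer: 6398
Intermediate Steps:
Z = 14 (Z = 64 - 50 = 14)
E*Z = 457*14 = 6398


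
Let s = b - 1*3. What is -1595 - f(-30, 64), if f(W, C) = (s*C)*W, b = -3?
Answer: -13115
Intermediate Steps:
s = -6 (s = -3 - 1*3 = -3 - 3 = -6)
f(W, C) = -6*C*W (f(W, C) = (-6*C)*W = -6*C*W)
-1595 - f(-30, 64) = -1595 - (-6)*64*(-30) = -1595 - 1*11520 = -1595 - 11520 = -13115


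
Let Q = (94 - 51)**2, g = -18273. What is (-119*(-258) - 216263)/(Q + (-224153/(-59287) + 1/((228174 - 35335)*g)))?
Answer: -38765992218914914329/387068869755246065 ≈ -100.15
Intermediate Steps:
Q = 1849 (Q = 43**2 = 1849)
(-119*(-258) - 216263)/(Q + (-224153/(-59287) + 1/((228174 - 35335)*g))) = (-119*(-258) - 216263)/(1849 + (-224153/(-59287) + 1/((228174 - 35335)*(-18273)))) = (30702 - 216263)/(1849 + (-224153*(-1/59287) - 1/18273/192839)) = -185561/(1849 + (224153/59287 + (1/192839)*(-1/18273))) = -185561/(1849 + (224153/59287 - 1/3523747047)) = -185561/(1849 + 789858471766904/208912391175489) = -185561/387068869755246065/208912391175489 = -185561*208912391175489/387068869755246065 = -38765992218914914329/387068869755246065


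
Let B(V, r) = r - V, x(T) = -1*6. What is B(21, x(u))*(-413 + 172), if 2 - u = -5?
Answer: 6507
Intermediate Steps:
u = 7 (u = 2 - 1*(-5) = 2 + 5 = 7)
x(T) = -6
B(21, x(u))*(-413 + 172) = (-6 - 1*21)*(-413 + 172) = (-6 - 21)*(-241) = -27*(-241) = 6507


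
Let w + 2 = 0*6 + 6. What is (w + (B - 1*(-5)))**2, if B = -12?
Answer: 9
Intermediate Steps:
w = 4 (w = -2 + (0*6 + 6) = -2 + (0 + 6) = -2 + 6 = 4)
(w + (B - 1*(-5)))**2 = (4 + (-12 - 1*(-5)))**2 = (4 + (-12 + 5))**2 = (4 - 7)**2 = (-3)**2 = 9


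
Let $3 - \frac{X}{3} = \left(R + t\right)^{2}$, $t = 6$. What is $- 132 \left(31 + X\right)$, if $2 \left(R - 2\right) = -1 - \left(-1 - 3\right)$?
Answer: $30459$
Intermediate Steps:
$R = \frac{7}{2}$ ($R = 2 + \frac{-1 - \left(-1 - 3\right)}{2} = 2 + \frac{-1 - -4}{2} = 2 + \frac{-1 + 4}{2} = 2 + \frac{1}{2} \cdot 3 = 2 + \frac{3}{2} = \frac{7}{2} \approx 3.5$)
$X = - \frac{1047}{4}$ ($X = 9 - 3 \left(\frac{7}{2} + 6\right)^{2} = 9 - 3 \left(\frac{19}{2}\right)^{2} = 9 - \frac{1083}{4} = - \frac{1047}{4} \approx -261.75$)
$- 132 \left(31 + X\right) = - 132 \left(31 - \frac{1047}{4}\right) = \left(-132\right) \left(- \frac{923}{4}\right) = 30459$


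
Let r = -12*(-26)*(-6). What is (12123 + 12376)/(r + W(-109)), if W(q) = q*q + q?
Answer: 24499/9900 ≈ 2.4746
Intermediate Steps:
r = -1872 (r = 312*(-6) = -1872)
W(q) = q + q² (W(q) = q² + q = q + q²)
(12123 + 12376)/(r + W(-109)) = (12123 + 12376)/(-1872 - 109*(1 - 109)) = 24499/(-1872 - 109*(-108)) = 24499/(-1872 + 11772) = 24499/9900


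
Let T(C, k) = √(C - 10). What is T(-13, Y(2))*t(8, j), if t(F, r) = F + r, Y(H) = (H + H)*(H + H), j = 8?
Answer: 16*I*√23 ≈ 76.733*I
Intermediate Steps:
Y(H) = 4*H² (Y(H) = (2*H)*(2*H) = 4*H²)
T(C, k) = √(-10 + C)
T(-13, Y(2))*t(8, j) = √(-10 - 13)*(8 + 8) = √(-23)*16 = (I*√23)*16 = 16*I*√23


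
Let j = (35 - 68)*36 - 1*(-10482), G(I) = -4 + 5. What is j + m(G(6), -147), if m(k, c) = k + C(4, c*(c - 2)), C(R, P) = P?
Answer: 31198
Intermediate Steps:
G(I) = 1
m(k, c) = k + c*(-2 + c) (m(k, c) = k + c*(c - 2) = k + c*(-2 + c))
j = 9294 (j = -33*36 + 10482 = -1188 + 10482 = 9294)
j + m(G(6), -147) = 9294 + (1 - 147*(-2 - 147)) = 9294 + (1 - 147*(-149)) = 9294 + (1 + 21903) = 9294 + 21904 = 31198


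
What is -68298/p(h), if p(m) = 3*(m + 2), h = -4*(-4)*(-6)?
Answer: 11383/47 ≈ 242.19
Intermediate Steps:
h = -96 (h = 16*(-6) = -96)
p(m) = 6 + 3*m (p(m) = 3*(2 + m) = 6 + 3*m)
-68298/p(h) = -68298/(6 + 3*(-96)) = -68298/(6 - 288) = -68298/(-282) = -68298*(-1/282) = 11383/47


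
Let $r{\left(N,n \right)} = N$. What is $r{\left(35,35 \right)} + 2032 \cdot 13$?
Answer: $26451$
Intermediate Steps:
$r{\left(35,35 \right)} + 2032 \cdot 13 = 35 + 2032 \cdot 13 = 35 + 26416 = 26451$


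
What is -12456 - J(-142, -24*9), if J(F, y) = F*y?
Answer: -43128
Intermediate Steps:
-12456 - J(-142, -24*9) = -12456 - (-142)*(-24*9) = -12456 - (-142)*(-216) = -12456 - 1*30672 = -12456 - 30672 = -43128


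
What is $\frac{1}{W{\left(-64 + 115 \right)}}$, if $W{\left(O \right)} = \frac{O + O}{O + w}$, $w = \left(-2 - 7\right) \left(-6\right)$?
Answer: $\frac{35}{34} \approx 1.0294$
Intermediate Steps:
$w = 54$ ($w = \left(-9\right) \left(-6\right) = 54$)
$W{\left(O \right)} = \frac{2 O}{54 + O}$ ($W{\left(O \right)} = \frac{O + O}{O + 54} = \frac{2 O}{54 + O}$)
$\frac{1}{W{\left(-64 + 115 \right)}} = \frac{1}{2 \left(-64 + 115\right) \frac{1}{54 + \left(-64 + 115\right)}} = \frac{1}{2 \cdot 51 \frac{1}{54 + 51}} = \frac{1}{2 \cdot 51 \cdot \frac{1}{105}} = \frac{1}{\frac{34}{35}} = \frac{35}{34}$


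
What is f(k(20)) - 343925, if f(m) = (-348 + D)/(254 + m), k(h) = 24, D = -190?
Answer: -47805844/139 ≈ -3.4393e+5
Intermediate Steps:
f(m) = -538/(254 + m) (f(m) = (-348 - 190)/(254 + m) = -538/(254 + m))
f(k(20)) - 343925 = -538/(254 + 24) - 343925 = -538/278 - 343925 = -538*1/278 - 343925 = -269/139 - 343925 = -47805844/139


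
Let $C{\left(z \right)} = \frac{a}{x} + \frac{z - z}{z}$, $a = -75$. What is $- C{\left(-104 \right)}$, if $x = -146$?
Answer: $- \frac{75}{146} \approx -0.5137$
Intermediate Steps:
$C{\left(z \right)} = \frac{75}{146}$ ($C{\left(z \right)} = - \frac{75}{-146} + \frac{z - z}{z} = \left(-75\right) \left(- \frac{1}{146}\right) + \frac{0}{z} = \frac{75}{146} + 0 = \frac{75}{146}$)
$- C{\left(-104 \right)} = \left(-1\right) \frac{75}{146} = - \frac{75}{146}$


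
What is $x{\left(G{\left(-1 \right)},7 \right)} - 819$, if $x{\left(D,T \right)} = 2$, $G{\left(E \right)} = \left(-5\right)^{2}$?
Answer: $-817$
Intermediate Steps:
$G{\left(E \right)} = 25$
$x{\left(G{\left(-1 \right)},7 \right)} - 819 = 2 - 819 = -817$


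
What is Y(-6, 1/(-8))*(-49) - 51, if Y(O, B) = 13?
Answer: -688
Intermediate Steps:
Y(-6, 1/(-8))*(-49) - 51 = 13*(-49) - 51 = -637 - 51 = -688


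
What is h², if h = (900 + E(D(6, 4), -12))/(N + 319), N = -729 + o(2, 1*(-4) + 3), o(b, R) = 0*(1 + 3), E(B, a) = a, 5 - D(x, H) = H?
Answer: 197136/42025 ≈ 4.6909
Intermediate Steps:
D(x, H) = 5 - H
o(b, R) = 0 (o(b, R) = 0*4 = 0)
N = -729 (N = -729 + 0 = -729)
h = -444/205 (h = (900 - 12)/(-729 + 319) = 888/(-410) = 888*(-1/410) = -444/205 ≈ -2.1659)
h² = (-444/205)² = 197136/42025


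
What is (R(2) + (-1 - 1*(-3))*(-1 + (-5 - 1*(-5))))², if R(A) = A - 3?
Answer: 9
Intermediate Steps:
R(A) = -3 + A
(R(2) + (-1 - 1*(-3))*(-1 + (-5 - 1*(-5))))² = ((-3 + 2) + (-1 - 1*(-3))*(-1 + (-5 - 1*(-5))))² = (-1 + (-1 + 3)*(-1 + (-5 + 5)))² = (-1 + 2*(-1 + 0))² = (-1 + 2*(-1))² = (-1 - 2)² = (-3)² = 9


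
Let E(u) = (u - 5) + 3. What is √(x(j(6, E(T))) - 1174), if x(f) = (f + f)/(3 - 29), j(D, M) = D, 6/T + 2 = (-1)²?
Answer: 2*I*√49621/13 ≈ 34.27*I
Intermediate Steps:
T = -6 (T = 6/(-2 + (-1)²) = 6/(-2 + 1) = 6/(-1) = 6*(-1) = -6)
E(u) = -2 + u (E(u) = (-5 + u) + 3 = -2 + u)
x(f) = -f/13 (x(f) = (2*f)/(-26) = (2*f)*(-1/26) = -f/13)
√(x(j(6, E(T))) - 1174) = √(-1/13*6 - 1174) = √(-6/13 - 1174) = √(-15268/13) = 2*I*√49621/13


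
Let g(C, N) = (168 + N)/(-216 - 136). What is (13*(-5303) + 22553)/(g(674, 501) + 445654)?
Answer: -16327872/156869539 ≈ -0.10409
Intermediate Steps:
g(C, N) = -21/44 - N/352 (g(C, N) = (168 + N)/(-352) = (168 + N)*(-1/352) = -21/44 - N/352)
(13*(-5303) + 22553)/(g(674, 501) + 445654) = (13*(-5303) + 22553)/((-21/44 - 1/352*501) + 445654) = (-68939 + 22553)/((-21/44 - 501/352) + 445654) = -46386/(-669/352 + 445654) = -46386/156869539/352 = -46386*352/156869539 = -16327872/156869539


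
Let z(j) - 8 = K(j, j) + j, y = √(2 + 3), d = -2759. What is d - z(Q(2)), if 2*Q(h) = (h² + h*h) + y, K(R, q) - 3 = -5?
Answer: -2769 - √5/2 ≈ -2770.1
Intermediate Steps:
y = √5 ≈ 2.2361
K(R, q) = -2 (K(R, q) = 3 - 5 = -2)
Q(h) = h² + √5/2 (Q(h) = ((h² + h*h) + √5)/2 = ((h² + h²) + √5)/2 = (2*h² + √5)/2 = (√5 + 2*h²)/2 = h² + √5/2)
z(j) = 6 + j (z(j) = 8 + (-2 + j) = 6 + j)
d - z(Q(2)) = -2759 - (6 + (2² + √5/2)) = -2759 - (6 + (4 + √5/2)) = -2759 - (10 + √5/2) = -2759 + (-10 - √5/2) = -2769 - √5/2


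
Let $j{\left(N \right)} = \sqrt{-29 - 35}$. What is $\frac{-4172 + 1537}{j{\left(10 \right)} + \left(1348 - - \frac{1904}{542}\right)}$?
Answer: $- \frac{65385193025}{33537771956} + \frac{193517035 i}{16768885978} \approx -1.9496 + 0.01154 i$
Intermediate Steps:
$j{\left(N \right)} = 8 i$ ($j{\left(N \right)} = \sqrt{-64} = 8 i$)
$\frac{-4172 + 1537}{j{\left(10 \right)} + \left(1348 - - \frac{1904}{542}\right)} = \frac{-4172 + 1537}{8 i + \left(1348 - - \frac{1904}{542}\right)} = - \frac{2635}{8 i + \left(1348 - \left(-1904\right) \frac{1}{542}\right)} = - \frac{2635}{8 i + \left(1348 - - \frac{952}{271}\right)} = - \frac{2635}{8 i + \left(1348 + \frac{952}{271}\right)} = - \frac{2635}{8 i + \frac{366260}{271}} = - \frac{2635}{\frac{366260}{271} + 8 i} = - 2635 \frac{73441 \left(\frac{366260}{271} - 8 i\right)}{134151087824} = - \frac{193517035 \left(\frac{366260}{271} - 8 i\right)}{134151087824}$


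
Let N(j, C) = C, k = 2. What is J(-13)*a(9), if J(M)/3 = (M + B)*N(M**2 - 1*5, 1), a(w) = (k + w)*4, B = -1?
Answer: -1848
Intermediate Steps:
a(w) = 8 + 4*w (a(w) = (2 + w)*4 = 8 + 4*w)
J(M) = -3 + 3*M (J(M) = 3*((M - 1)*1) = 3*((-1 + M)*1) = 3*(-1 + M) = -3 + 3*M)
J(-13)*a(9) = (-3 + 3*(-13))*(8 + 4*9) = (-3 - 39)*(8 + 36) = -42*44 = -1848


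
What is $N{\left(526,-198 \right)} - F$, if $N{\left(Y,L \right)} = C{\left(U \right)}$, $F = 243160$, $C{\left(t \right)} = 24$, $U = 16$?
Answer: $-243136$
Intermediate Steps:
$N{\left(Y,L \right)} = 24$
$N{\left(526,-198 \right)} - F = 24 - 243160 = -243136$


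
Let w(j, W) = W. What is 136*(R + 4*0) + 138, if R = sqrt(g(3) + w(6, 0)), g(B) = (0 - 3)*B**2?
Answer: 138 + 408*I*sqrt(3) ≈ 138.0 + 706.68*I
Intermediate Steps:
g(B) = -3*B**2
R = 3*I*sqrt(3) (R = sqrt(-3*3**2 + 0) = sqrt(-3*9 + 0) = sqrt(-27 + 0) = sqrt(-27) = 3*I*sqrt(3) ≈ 5.1962*I)
136*(R + 4*0) + 138 = 136*(3*I*sqrt(3) + 4*0) + 138 = 136*(3*I*sqrt(3) + 0) + 138 = 136*(3*I*sqrt(3)) + 138 = 408*I*sqrt(3) + 138 = 138 + 408*I*sqrt(3)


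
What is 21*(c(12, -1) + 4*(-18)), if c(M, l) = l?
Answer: -1533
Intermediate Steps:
21*(c(12, -1) + 4*(-18)) = 21*(-1 + 4*(-18)) = 21*(-1 - 72) = 21*(-73) = -1533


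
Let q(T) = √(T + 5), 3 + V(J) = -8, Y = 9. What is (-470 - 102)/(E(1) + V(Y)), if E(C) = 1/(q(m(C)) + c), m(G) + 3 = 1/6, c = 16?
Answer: 9527804/182177 - 572*√78/182177 ≈ 52.272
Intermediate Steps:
V(J) = -11 (V(J) = -3 - 8 = -11)
m(G) = -17/6 (m(G) = -3 + 1/6 = -3 + ⅙ = -17/6)
q(T) = √(5 + T)
E(C) = 1/(16 + √78/6) (E(C) = 1/(√(5 - 17/6) + 16) = 1/(√(13/6) + 16) = 1/(√78/6 + 16) = 1/(16 + √78/6))
(-470 - 102)/(E(1) + V(Y)) = (-470 - 102)/((96/1523 - √78/1523) - 11) = -572/(-16657/1523 - √78/1523)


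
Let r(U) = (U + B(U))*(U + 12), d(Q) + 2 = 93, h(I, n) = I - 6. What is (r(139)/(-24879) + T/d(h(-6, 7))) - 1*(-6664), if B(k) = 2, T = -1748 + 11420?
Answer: 392972177/58051 ≈ 6769.4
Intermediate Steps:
T = 9672
h(I, n) = -6 + I
d(Q) = 91 (d(Q) = -2 + 93 = 91)
r(U) = (2 + U)*(12 + U) (r(U) = (U + 2)*(U + 12) = (2 + U)*(12 + U))
(r(139)/(-24879) + T/d(h(-6, 7))) - 1*(-6664) = ((24 + 139**2 + 14*139)/(-24879) + 9672/91) - 1*(-6664) = ((24 + 19321 + 1946)*(-1/24879) + 9672*(1/91)) + 6664 = (21291*(-1/24879) + 744/7) + 6664 = (-7097/8293 + 744/7) + 6664 = 6120313/58051 + 6664 = 392972177/58051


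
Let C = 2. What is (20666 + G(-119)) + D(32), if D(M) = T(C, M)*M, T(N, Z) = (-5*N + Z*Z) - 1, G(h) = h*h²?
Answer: -1632077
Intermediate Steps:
G(h) = h³
T(N, Z) = -1 + Z² - 5*N (T(N, Z) = (-5*N + Z²) - 1 = (Z² - 5*N) - 1 = -1 + Z² - 5*N)
D(M) = M*(-11 + M²) (D(M) = (-1 + M² - 5*2)*M = (-1 + M² - 10)*M = (-11 + M²)*M = M*(-11 + M²))
(20666 + G(-119)) + D(32) = (20666 + (-119)³) + 32*(-11 + 32²) = (20666 - 1685159) + 32*(-11 + 1024) = -1664493 + 32*1013 = -1664493 + 32416 = -1632077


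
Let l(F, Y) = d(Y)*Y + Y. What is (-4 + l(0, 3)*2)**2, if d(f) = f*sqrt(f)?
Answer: 976 + 72*sqrt(3) ≈ 1100.7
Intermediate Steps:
d(f) = f**(3/2)
l(F, Y) = Y + Y**(5/2) (l(F, Y) = Y**(3/2)*Y + Y = Y**(5/2) + Y = Y + Y**(5/2))
(-4 + l(0, 3)*2)**2 = (-4 + (3 + 3**(5/2))*2)**2 = (-4 + (3 + 9*sqrt(3))*2)**2 = (-4 + (6 + 18*sqrt(3)))**2 = (2 + 18*sqrt(3))**2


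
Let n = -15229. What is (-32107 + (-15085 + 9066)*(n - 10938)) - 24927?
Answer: 157442139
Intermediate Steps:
(-32107 + (-15085 + 9066)*(n - 10938)) - 24927 = (-32107 + (-15085 + 9066)*(-15229 - 10938)) - 24927 = (-32107 - 6019*(-26167)) - 24927 = (-32107 + 157499173) - 24927 = 157467066 - 24927 = 157442139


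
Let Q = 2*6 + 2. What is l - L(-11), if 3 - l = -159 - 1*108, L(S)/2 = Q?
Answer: 242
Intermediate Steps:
Q = 14 (Q = 12 + 2 = 14)
L(S) = 28 (L(S) = 2*14 = 28)
l = 270 (l = 3 - (-159 - 1*108) = 3 - (-159 - 108) = 3 - 1*(-267) = 3 + 267 = 270)
l - L(-11) = 270 - 1*28 = 270 - 28 = 242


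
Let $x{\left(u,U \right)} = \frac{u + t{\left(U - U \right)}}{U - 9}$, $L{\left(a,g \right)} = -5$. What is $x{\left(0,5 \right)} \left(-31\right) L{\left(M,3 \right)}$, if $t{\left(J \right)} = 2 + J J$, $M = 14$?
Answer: $- \frac{155}{2} \approx -77.5$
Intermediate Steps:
$t{\left(J \right)} = 2 + J^{2}$
$x{\left(u,U \right)} = \frac{2 + u}{-9 + U}$ ($x{\left(u,U \right)} = \frac{u + \left(2 + \left(U - U\right)^{2}\right)}{U - 9} = \frac{u + \left(2 + 0^{2}\right)}{-9 + U} = \frac{u + \left(2 + 0\right)}{-9 + U} = \frac{u + 2}{-9 + U} = \frac{2 + u}{-9 + U}$)
$x{\left(0,5 \right)} \left(-31\right) L{\left(M,3 \right)} = \frac{2 + 0}{-9 + 5} \left(-31\right) \left(-5\right) = \frac{1}{-4} \cdot 2 \left(-31\right) \left(-5\right) = \left(- \frac{1}{4}\right) 2 \left(-31\right) \left(-5\right) = \left(- \frac{1}{2}\right) \left(-31\right) \left(-5\right) = \frac{31}{2} \left(-5\right) = - \frac{155}{2}$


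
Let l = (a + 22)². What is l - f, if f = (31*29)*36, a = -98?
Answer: -26588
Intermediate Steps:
l = 5776 (l = (-98 + 22)² = (-76)² = 5776)
f = 32364 (f = 899*36 = 32364)
l - f = 5776 - 1*32364 = 5776 - 32364 = -26588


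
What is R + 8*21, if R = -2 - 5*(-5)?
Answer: 191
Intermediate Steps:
R = 23 (R = -2 + 25 = 23)
R + 8*21 = 23 + 8*21 = 23 + 168 = 191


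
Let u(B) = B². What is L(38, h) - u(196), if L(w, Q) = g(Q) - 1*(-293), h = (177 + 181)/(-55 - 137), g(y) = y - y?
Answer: -38123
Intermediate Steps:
g(y) = 0
h = -179/96 (h = 358/(-192) = 358*(-1/192) = -179/96 ≈ -1.8646)
L(w, Q) = 293 (L(w, Q) = 0 - 1*(-293) = 0 + 293 = 293)
L(38, h) - u(196) = 293 - 1*196² = 293 - 1*38416 = 293 - 38416 = -38123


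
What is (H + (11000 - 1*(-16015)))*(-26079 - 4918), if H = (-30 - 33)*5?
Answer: -827619900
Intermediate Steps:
H = -315 (H = -63*5 = -315)
(H + (11000 - 1*(-16015)))*(-26079 - 4918) = (-315 + (11000 - 1*(-16015)))*(-26079 - 4918) = (-315 + (11000 + 16015))*(-30997) = (-315 + 27015)*(-30997) = 26700*(-30997) = -827619900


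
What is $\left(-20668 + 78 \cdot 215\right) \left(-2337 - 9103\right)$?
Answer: $44593120$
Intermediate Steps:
$\left(-20668 + 78 \cdot 215\right) \left(-2337 - 9103\right) = \left(-20668 + 16770\right) \left(-11440\right) = \left(-3898\right) \left(-11440\right) = 44593120$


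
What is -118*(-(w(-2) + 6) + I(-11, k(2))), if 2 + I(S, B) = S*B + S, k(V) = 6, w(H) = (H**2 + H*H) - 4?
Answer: 10502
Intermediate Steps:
w(H) = -4 + 2*H**2 (w(H) = (H**2 + H**2) - 4 = 2*H**2 - 4 = -4 + 2*H**2)
I(S, B) = -2 + S + B*S (I(S, B) = -2 + (S*B + S) = -2 + (B*S + S) = -2 + (S + B*S) = -2 + S + B*S)
-118*(-(w(-2) + 6) + I(-11, k(2))) = -118*(-((-4 + 2*(-2)**2) + 6) + (-2 - 11 + 6*(-11))) = -118*(-((-4 + 2*4) + 6) + (-2 - 11 - 66)) = -118*(-((-4 + 8) + 6) - 79) = -118*(-(4 + 6) - 79) = -118*(-1*10 - 79) = -118*(-10 - 79) = -118*(-89) = 10502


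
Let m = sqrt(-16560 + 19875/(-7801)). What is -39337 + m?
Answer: -39337 + I*sqrt(1007923797435)/7801 ≈ -39337.0 + 128.7*I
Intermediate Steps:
m = I*sqrt(1007923797435)/7801 (m = sqrt(-16560 + 19875*(-1/7801)) = sqrt(-16560 - 19875/7801) = sqrt(-129204435/7801) = I*sqrt(1007923797435)/7801 ≈ 128.7*I)
-39337 + m = -39337 + I*sqrt(1007923797435)/7801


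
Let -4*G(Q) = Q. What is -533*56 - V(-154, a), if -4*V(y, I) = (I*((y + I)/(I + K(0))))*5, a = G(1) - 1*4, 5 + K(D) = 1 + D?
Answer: -5271183/176 ≈ -29950.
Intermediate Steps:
G(Q) = -Q/4
K(D) = -4 + D (K(D) = -5 + (1 + D) = -4 + D)
a = -17/4 (a = -¼*1 - 1*4 = -¼ - 4 = -17/4 ≈ -4.2500)
V(y, I) = -5*I*(I + y)/(4*(-4 + I)) (V(y, I) = -I*((y + I)/(I + (-4 + 0)))*5/4 = -I*((I + y)/(I - 4))*5/4 = -I*((I + y)/(-4 + I))*5/4 = -I*(I + y)/(-4 + I)*5/4 = -5*I*(I + y)/(4*(-4 + I)))
-533*56 - V(-154, a) = -533*56 - (-5)*(-17)*(-17/4 - 154)/(4*(-16 + 4*(-17/4))) = -29848 - (-5)*(-17)*(-633)/(4*(-16 - 17)*4) = -29848 - (-5)*(-17)*(-633)/(4*(-33)*4) = -29848 - (-5)*(-17)*(-1)*(-633)/(4*33*4) = -29848 - 1*17935/176 = -29848 - 17935/176 = -5271183/176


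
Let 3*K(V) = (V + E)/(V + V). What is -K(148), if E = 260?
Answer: -17/37 ≈ -0.45946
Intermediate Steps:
K(V) = (260 + V)/(6*V) (K(V) = ((V + 260)/(V + V))/3 = ((260 + V)/((2*V)))/3 = ((260 + V)*(1/(2*V)))/3 = ((260 + V)/(2*V))/3 = (260 + V)/(6*V))
-K(148) = -(260 + 148)/(6*148) = -408/(6*148) = -1*17/37 = -17/37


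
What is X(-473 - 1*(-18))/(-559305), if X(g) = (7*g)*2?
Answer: 1274/111861 ≈ 0.011389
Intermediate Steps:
X(g) = 14*g
X(-473 - 1*(-18))/(-559305) = (14*(-473 - 1*(-18)))/(-559305) = (14*(-473 + 18))*(-1/559305) = (14*(-455))*(-1/559305) = -6370*(-1/559305) = 1274/111861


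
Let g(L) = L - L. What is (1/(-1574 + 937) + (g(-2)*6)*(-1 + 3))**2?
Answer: 1/405769 ≈ 2.4645e-6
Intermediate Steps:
g(L) = 0
(1/(-1574 + 937) + (g(-2)*6)*(-1 + 3))**2 = (1/(-1574 + 937) + (0*6)*(-1 + 3))**2 = (1/(-637) + 0*2)**2 = (-1/637 + 0)**2 = (-1/637)**2 = 1/405769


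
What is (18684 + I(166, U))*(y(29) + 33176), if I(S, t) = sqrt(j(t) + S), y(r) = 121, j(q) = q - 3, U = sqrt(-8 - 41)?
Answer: 622121148 + 33297*sqrt(163 + 7*I) ≈ 6.2255e+8 + 9126.0*I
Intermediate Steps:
U = 7*I (U = sqrt(-49) = 7*I ≈ 7.0*I)
j(q) = -3 + q
I(S, t) = sqrt(-3 + S + t) (I(S, t) = sqrt((-3 + t) + S) = sqrt(-3 + S + t))
(18684 + I(166, U))*(y(29) + 33176) = (18684 + sqrt(-3 + 166 + 7*I))*(121 + 33176) = (18684 + sqrt(163 + 7*I))*33297 = 622121148 + 33297*sqrt(163 + 7*I)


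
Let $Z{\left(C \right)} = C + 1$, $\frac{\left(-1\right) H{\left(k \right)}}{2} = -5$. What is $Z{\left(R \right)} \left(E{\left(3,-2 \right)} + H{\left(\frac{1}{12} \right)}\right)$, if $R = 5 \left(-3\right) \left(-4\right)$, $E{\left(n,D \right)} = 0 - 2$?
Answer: $488$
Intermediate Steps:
$E{\left(n,D \right)} = -2$ ($E{\left(n,D \right)} = 0 - 2 = -2$)
$R = 60$ ($R = \left(-15\right) \left(-4\right) = 60$)
$H{\left(k \right)} = 10$ ($H{\left(k \right)} = \left(-2\right) \left(-5\right) = 10$)
$Z{\left(C \right)} = 1 + C$
$Z{\left(R \right)} \left(E{\left(3,-2 \right)} + H{\left(\frac{1}{12} \right)}\right) = \left(1 + 60\right) \left(-2 + 10\right) = 61 \cdot 8 = 488$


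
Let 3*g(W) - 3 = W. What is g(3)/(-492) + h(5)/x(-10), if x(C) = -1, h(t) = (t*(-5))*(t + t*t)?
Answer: 184499/246 ≈ 750.00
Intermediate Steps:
h(t) = -5*t*(t + t²) (h(t) = (-5*t)*(t + t²) = -5*t*(t + t²))
g(W) = 1 + W/3
g(3)/(-492) + h(5)/x(-10) = (1 + (⅓)*3)/(-492) + (5*5²*(-1 - 1*5))/(-1) = (1 + 1)*(-1/492) + (5*25*(-1 - 5))*(-1) = 2*(-1/492) + (5*25*(-6))*(-1) = -1/246 - 750*(-1) = -1/246 + 750 = 184499/246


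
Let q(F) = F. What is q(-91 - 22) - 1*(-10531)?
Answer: 10418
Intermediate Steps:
q(-91 - 22) - 1*(-10531) = (-91 - 22) - 1*(-10531) = -113 + 10531 = 10418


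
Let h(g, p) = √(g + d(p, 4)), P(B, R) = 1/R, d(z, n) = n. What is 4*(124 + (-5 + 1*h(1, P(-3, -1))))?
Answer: 476 + 4*√5 ≈ 484.94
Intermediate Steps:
h(g, p) = √(4 + g) (h(g, p) = √(g + 4) = √(4 + g))
4*(124 + (-5 + 1*h(1, P(-3, -1)))) = 4*(124 + (-5 + 1*√(4 + 1))) = 4*(124 + (-5 + 1*√5)) = 4*(124 + (-5 + √5)) = 4*(119 + √5) = 476 + 4*√5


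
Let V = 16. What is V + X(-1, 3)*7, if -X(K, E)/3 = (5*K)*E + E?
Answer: 268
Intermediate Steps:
X(K, E) = -3*E - 15*E*K (X(K, E) = -3*((5*K)*E + E) = -3*(5*E*K + E) = -3*(E + 5*E*K) = -3*E - 15*E*K)
V + X(-1, 3)*7 = 16 - 3*3*(1 + 5*(-1))*7 = 16 - 3*3*(1 - 5)*7 = 16 - 3*3*(-4)*7 = 16 + 36*7 = 16 + 252 = 268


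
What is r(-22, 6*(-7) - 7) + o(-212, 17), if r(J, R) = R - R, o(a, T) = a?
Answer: -212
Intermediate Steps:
r(J, R) = 0
r(-22, 6*(-7) - 7) + o(-212, 17) = 0 - 212 = -212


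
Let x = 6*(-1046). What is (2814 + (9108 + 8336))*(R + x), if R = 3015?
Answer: -66061338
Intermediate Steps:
x = -6276
(2814 + (9108 + 8336))*(R + x) = (2814 + (9108 + 8336))*(3015 - 6276) = (2814 + 17444)*(-3261) = 20258*(-3261) = -66061338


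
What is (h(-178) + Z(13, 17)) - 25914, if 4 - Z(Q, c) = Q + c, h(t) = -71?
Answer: -26011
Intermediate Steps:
Z(Q, c) = 4 - Q - c (Z(Q, c) = 4 - (Q + c) = 4 + (-Q - c) = 4 - Q - c)
(h(-178) + Z(13, 17)) - 25914 = (-71 + (4 - 1*13 - 1*17)) - 25914 = (-71 + (4 - 13 - 17)) - 25914 = (-71 - 26) - 25914 = -97 - 25914 = -26011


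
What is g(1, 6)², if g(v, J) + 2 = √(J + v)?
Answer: (2 - √7)² ≈ 0.41699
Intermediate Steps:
g(v, J) = -2 + √(J + v)
g(1, 6)² = (-2 + √(6 + 1))² = (-2 + √7)²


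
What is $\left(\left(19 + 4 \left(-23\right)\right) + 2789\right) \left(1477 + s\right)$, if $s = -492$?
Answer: $2675260$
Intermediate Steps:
$\left(\left(19 + 4 \left(-23\right)\right) + 2789\right) \left(1477 + s\right) = \left(\left(19 + 4 \left(-23\right)\right) + 2789\right) \left(1477 - 492\right) = \left(\left(19 - 92\right) + 2789\right) 985 = \left(-73 + 2789\right) 985 = 2716 \cdot 985 = 2675260$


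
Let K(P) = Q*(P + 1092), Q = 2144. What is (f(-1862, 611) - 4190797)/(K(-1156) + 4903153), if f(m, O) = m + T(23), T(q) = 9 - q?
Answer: -4192673/4765937 ≈ -0.87972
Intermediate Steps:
K(P) = 2341248 + 2144*P (K(P) = 2144*(P + 1092) = 2144*(1092 + P) = 2341248 + 2144*P)
f(m, O) = -14 + m (f(m, O) = m + (9 - 1*23) = m + (9 - 23) = m - 14 = -14 + m)
(f(-1862, 611) - 4190797)/(K(-1156) + 4903153) = ((-14 - 1862) - 4190797)/((2341248 + 2144*(-1156)) + 4903153) = (-1876 - 4190797)/((2341248 - 2478464) + 4903153) = -4192673/(-137216 + 4903153) = -4192673/4765937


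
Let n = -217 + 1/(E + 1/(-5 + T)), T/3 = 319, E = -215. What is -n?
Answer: 44416295/204679 ≈ 217.00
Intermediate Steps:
T = 957 (T = 3*319 = 957)
n = -44416295/204679 (n = -217 + 1/(-215 + 1/(-5 + 957)) = -217 + 1/(-215 + 1/952) = -217 + 1/(-204679/952) = -217 - 952/204679 = -44416295/204679 ≈ -217.00)
-n = -1*(-44416295/204679) = 44416295/204679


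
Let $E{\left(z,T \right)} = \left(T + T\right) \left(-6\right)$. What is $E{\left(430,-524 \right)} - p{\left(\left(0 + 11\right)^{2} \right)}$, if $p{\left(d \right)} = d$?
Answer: $6167$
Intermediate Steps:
$E{\left(z,T \right)} = - 12 T$ ($E{\left(z,T \right)} = 2 T \left(-6\right) = - 12 T$)
$E{\left(430,-524 \right)} - p{\left(\left(0 + 11\right)^{2} \right)} = \left(-12\right) \left(-524\right) - \left(0 + 11\right)^{2} = 6288 - 11^{2} = 6288 - 121 = 6167$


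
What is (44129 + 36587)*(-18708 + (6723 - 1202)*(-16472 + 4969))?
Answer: -5127626848036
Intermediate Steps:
(44129 + 36587)*(-18708 + (6723 - 1202)*(-16472 + 4969)) = 80716*(-18708 + 5521*(-11503)) = 80716*(-18708 - 63508063) = 80716*(-63526771) = -5127626848036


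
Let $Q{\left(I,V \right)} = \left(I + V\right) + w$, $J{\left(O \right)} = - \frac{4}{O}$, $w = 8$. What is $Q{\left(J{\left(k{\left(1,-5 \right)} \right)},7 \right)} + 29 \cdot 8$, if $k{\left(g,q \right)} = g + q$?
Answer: $248$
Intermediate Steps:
$Q{\left(I,V \right)} = 8 + I + V$ ($Q{\left(I,V \right)} = \left(I + V\right) + 8 = 8 + I + V$)
$Q{\left(J{\left(k{\left(1,-5 \right)} \right)},7 \right)} + 29 \cdot 8 = \left(8 - \frac{4}{1 - 5} + 7\right) + 29 \cdot 8 = \left(8 - \frac{4}{-4} + 7\right) + 232 = \left(8 - -1 + 7\right) + 232 = \left(8 + 1 + 7\right) + 232 = 16 + 232 = 248$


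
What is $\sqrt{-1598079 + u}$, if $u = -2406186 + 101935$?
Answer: $i \sqrt{3902330} \approx 1975.4 i$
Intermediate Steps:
$u = -2304251$
$\sqrt{-1598079 + u} = \sqrt{-1598079 - 2304251} = \sqrt{-3902330} = i \sqrt{3902330}$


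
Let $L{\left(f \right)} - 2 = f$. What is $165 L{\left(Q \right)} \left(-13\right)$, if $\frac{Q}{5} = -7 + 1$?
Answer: $60060$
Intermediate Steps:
$Q = -30$ ($Q = 5 \left(-7 + 1\right) = 5 \left(-6\right) = -30$)
$L{\left(f \right)} = 2 + f$
$165 L{\left(Q \right)} \left(-13\right) = 165 \left(2 - 30\right) \left(-13\right) = 165 \left(-28\right) \left(-13\right) = \left(-4620\right) \left(-13\right) = 60060$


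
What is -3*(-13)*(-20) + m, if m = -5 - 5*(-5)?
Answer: -760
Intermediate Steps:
m = 20 (m = -5 + 25 = 20)
-3*(-13)*(-20) + m = -3*(-13)*(-20) + 20 = 39*(-20) + 20 = -780 + 20 = -760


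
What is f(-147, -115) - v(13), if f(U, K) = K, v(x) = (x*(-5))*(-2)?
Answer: -245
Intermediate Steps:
v(x) = 10*x (v(x) = -5*x*(-2) = 10*x)
f(-147, -115) - v(13) = -115 - 10*13 = -115 - 1*130 = -115 - 130 = -245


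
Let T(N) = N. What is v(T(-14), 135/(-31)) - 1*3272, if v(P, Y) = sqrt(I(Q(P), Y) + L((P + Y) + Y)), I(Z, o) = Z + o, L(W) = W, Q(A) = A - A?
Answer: -3272 + I*sqrt(26009)/31 ≈ -3272.0 + 5.2024*I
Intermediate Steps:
Q(A) = 0
v(P, Y) = sqrt(P + 3*Y) (v(P, Y) = sqrt((0 + Y) + ((P + Y) + Y)) = sqrt(Y + (P + 2*Y)) = sqrt(P + 3*Y))
v(T(-14), 135/(-31)) - 1*3272 = sqrt(-14 + 3*(135/(-31))) - 1*3272 = sqrt(-14 + 3*(135*(-1/31))) - 3272 = sqrt(-14 + 3*(-135/31)) - 3272 = sqrt(-14 - 405/31) - 3272 = sqrt(-839/31) - 3272 = I*sqrt(26009)/31 - 3272 = -3272 + I*sqrt(26009)/31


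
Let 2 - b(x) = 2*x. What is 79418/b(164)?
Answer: -39709/163 ≈ -243.61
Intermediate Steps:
b(x) = 2 - 2*x
79418/b(164) = 79418/(2 - 2*164) = 79418/(2 - 328) = 79418/(-326) = 79418*(-1/326) = -39709/163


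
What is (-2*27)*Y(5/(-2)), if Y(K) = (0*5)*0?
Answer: 0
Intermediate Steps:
Y(K) = 0 (Y(K) = 0*0 = 0)
(-2*27)*Y(5/(-2)) = -2*27*0 = -54*0 = 0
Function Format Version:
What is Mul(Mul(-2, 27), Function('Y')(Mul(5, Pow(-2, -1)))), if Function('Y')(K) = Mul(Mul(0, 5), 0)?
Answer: 0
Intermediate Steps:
Function('Y')(K) = 0 (Function('Y')(K) = Mul(0, 0) = 0)
Mul(Mul(-2, 27), Function('Y')(Mul(5, Pow(-2, -1)))) = Mul(Mul(-2, 27), 0) = Mul(-54, 0) = 0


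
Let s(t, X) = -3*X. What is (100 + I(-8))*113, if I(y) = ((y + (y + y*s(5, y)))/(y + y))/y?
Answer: 88931/8 ≈ 11116.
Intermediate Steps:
I(y) = (-3*y**2 + 2*y)/(2*y**2) (I(y) = ((y + (y + y*(-3*y)))/(y + y))/y = ((y + (y - 3*y**2))/((2*y)))/y = ((-3*y**2 + 2*y)*(1/(2*y)))/y = ((-3*y**2 + 2*y)/(2*y))/y = (-3*y**2 + 2*y)/(2*y**2))
(100 + I(-8))*113 = (100 + (-3/2 + 1/(-8)))*113 = (100 + (-3/2 - 1/8))*113 = (100 - 13/8)*113 = (787/8)*113 = 88931/8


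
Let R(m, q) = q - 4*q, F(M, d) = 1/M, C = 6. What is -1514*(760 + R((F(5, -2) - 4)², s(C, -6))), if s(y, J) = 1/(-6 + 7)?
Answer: -1146098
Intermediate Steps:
s(y, J) = 1 (s(y, J) = 1/1 = 1)
R(m, q) = -3*q (R(m, q) = q - 4*q = -3*q)
-1514*(760 + R((F(5, -2) - 4)², s(C, -6))) = -1514*(760 - 3*1) = -1514*(760 - 3) = -1514*757 = -1146098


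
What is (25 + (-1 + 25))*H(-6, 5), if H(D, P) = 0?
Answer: 0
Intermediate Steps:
(25 + (-1 + 25))*H(-6, 5) = (25 + (-1 + 25))*0 = (25 + 24)*0 = 49*0 = 0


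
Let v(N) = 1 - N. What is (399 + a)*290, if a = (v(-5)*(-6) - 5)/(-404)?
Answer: 23379365/202 ≈ 1.1574e+5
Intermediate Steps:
a = 41/404 (a = ((1 - 1*(-5))*(-6) - 5)/(-404) = ((1 + 5)*(-6) - 5)*(-1/404) = (6*(-6) - 5)*(-1/404) = (-36 - 5)*(-1/404) = -41*(-1/404) = 41/404 ≈ 0.10149)
(399 + a)*290 = (399 + 41/404)*290 = (161237/404)*290 = 23379365/202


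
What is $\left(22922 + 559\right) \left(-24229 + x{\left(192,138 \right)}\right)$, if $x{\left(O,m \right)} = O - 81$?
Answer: $-566314758$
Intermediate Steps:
$x{\left(O,m \right)} = -81 + O$
$\left(22922 + 559\right) \left(-24229 + x{\left(192,138 \right)}\right) = \left(22922 + 559\right) \left(-24229 + \left(-81 + 192\right)\right) = 23481 \left(-24229 + 111\right) = 23481 \left(-24118\right) = -566314758$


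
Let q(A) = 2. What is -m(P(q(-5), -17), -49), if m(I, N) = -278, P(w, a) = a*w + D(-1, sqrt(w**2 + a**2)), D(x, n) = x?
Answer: 278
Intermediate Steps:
P(w, a) = -1 + a*w (P(w, a) = a*w - 1 = -1 + a*w)
-m(P(q(-5), -17), -49) = -1*(-278) = 278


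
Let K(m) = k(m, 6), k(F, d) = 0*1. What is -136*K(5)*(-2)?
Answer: 0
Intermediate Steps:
k(F, d) = 0
K(m) = 0
-136*K(5)*(-2) = -0*(-2) = -136*0 = 0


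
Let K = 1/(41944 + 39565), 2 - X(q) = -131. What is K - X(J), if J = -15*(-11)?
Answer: -10840696/81509 ≈ -133.00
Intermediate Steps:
J = 165
X(q) = 133 (X(q) = 2 - 1*(-131) = 2 + 131 = 133)
K = 1/81509 ≈ 1.2269e-5
K - X(J) = 1/81509 - 1*133 = 1/81509 - 133 = -10840696/81509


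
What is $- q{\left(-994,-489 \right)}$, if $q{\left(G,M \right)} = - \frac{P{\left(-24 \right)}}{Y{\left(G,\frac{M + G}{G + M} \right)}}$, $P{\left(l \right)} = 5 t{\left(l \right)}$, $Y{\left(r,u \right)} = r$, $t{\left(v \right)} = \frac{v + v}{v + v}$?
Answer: $- \frac{5}{994} \approx -0.0050302$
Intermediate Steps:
$t{\left(v \right)} = 1$ ($t{\left(v \right)} = \frac{2 v}{2 v} = 2 v \frac{1}{2 v} = 1$)
$P{\left(l \right)} = 5$ ($P{\left(l \right)} = 5 \cdot 1 = 5$)
$q{\left(G,M \right)} = - \frac{5}{G}$
$- q{\left(-994,-489 \right)} = - \frac{-5}{-994} = - \frac{\left(-5\right) \left(-1\right)}{994} = \left(-1\right) \frac{5}{994} = - \frac{5}{994}$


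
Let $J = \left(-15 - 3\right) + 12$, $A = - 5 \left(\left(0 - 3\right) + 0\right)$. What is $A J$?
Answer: $-90$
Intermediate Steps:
$A = 15$ ($A = - 5 \left(-3 + 0\right) = \left(-5\right) \left(-3\right) = 15$)
$J = -6$ ($J = -18 + 12 = -6$)
$A J = 15 \left(-6\right) = -90$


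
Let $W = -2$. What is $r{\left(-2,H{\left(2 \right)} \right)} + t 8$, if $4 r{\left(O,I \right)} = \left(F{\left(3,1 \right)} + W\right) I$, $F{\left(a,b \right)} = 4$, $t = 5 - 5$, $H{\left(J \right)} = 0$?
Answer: $0$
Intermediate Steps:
$t = 0$
$r{\left(O,I \right)} = \frac{I}{2}$ ($r{\left(O,I \right)} = \frac{\left(4 - 2\right) I}{4} = \frac{2 I}{4} = \frac{I}{2}$)
$r{\left(-2,H{\left(2 \right)} \right)} + t 8 = \frac{1}{2} \cdot 0 + 0 \cdot 8 = 0 + 0 = 0$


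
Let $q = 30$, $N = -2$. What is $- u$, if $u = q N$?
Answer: $60$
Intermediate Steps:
$u = -60$ ($u = 30 \left(-2\right) = -60$)
$- u = \left(-1\right) \left(-60\right) = 60$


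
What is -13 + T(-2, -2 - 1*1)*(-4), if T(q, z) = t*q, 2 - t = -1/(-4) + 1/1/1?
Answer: -7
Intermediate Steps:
t = ¾ (t = 2 - (-1/(-4) + 1/1/1) = 2 - (-1*(-¼) + 1/1) = 2 - (¼ + 1*1) = 2 - (¼ + 1) = 2 - 1*5/4 = 2 - 5/4 = ¾ ≈ 0.75000)
T(q, z) = 3*q/4
-13 + T(-2, -2 - 1*1)*(-4) = -13 + ((¾)*(-2))*(-4) = -13 - 3/2*(-4) = -13 + 6 = -7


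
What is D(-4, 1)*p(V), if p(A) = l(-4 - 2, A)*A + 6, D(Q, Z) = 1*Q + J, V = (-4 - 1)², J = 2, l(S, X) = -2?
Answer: 88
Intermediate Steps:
V = 25 (V = (-5)² = 25)
D(Q, Z) = 2 + Q (D(Q, Z) = 1*Q + 2 = Q + 2 = 2 + Q)
p(A) = 6 - 2*A (p(A) = -2*A + 6 = 6 - 2*A)
D(-4, 1)*p(V) = (2 - 4)*(6 - 2*25) = -2*(6 - 50) = -2*(-44) = 88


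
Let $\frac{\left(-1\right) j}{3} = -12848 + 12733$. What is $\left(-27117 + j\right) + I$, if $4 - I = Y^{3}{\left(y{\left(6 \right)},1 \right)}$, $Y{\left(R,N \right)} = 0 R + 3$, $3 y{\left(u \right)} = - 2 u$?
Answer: $-26795$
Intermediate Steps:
$y{\left(u \right)} = - \frac{2 u}{3}$ ($y{\left(u \right)} = \frac{\left(-2\right) u}{3} = - \frac{2 u}{3}$)
$Y{\left(R,N \right)} = 3$ ($Y{\left(R,N \right)} = 0 + 3 = 3$)
$j = 345$ ($j = - 3 \left(-12848 + 12733\right) = \left(-3\right) \left(-115\right) = 345$)
$I = -23$ ($I = 4 - 3^{3} = 4 - 27 = -23$)
$\left(-27117 + j\right) + I = \left(-27117 + 345\right) - 23 = -26772 - 23 = -26795$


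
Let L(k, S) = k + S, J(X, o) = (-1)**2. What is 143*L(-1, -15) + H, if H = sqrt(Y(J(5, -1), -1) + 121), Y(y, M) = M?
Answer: -2288 + 2*sqrt(30) ≈ -2277.0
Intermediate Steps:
J(X, o) = 1
L(k, S) = S + k
H = 2*sqrt(30) (H = sqrt(-1 + 121) = sqrt(120) = 2*sqrt(30) ≈ 10.954)
143*L(-1, -15) + H = 143*(-15 - 1) + 2*sqrt(30) = 143*(-16) + 2*sqrt(30) = -2288 + 2*sqrt(30)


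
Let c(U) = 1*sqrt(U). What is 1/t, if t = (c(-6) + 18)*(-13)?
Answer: I/(13*(sqrt(6) - 18*I)) ≈ -0.0041958 + 0.00057098*I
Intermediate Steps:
c(U) = sqrt(U)
t = -234 - 13*I*sqrt(6) (t = (sqrt(-6) + 18)*(-13) = (I*sqrt(6) + 18)*(-13) = (18 + I*sqrt(6))*(-13) = -234 - 13*I*sqrt(6) ≈ -234.0 - 31.843*I)
1/t = 1/(-234 - 13*I*sqrt(6))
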